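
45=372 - 327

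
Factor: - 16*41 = -656 = - 2^4*41^1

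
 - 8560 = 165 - 8725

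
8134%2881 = 2372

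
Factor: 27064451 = 197^1*137383^1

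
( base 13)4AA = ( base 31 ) QA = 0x330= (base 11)682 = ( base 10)816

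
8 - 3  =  5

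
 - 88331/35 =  - 88331/35 = -  2523.74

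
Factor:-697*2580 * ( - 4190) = 7534709400  =  2^3*3^1*5^2*17^1*41^1*43^1*419^1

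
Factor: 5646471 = 3^1*349^1*5393^1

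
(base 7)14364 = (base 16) f7e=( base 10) 3966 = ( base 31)43t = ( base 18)c46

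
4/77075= 4/77075 = 0.00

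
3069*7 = 21483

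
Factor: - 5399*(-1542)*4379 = 36456304782  =  2^1 * 3^1*29^1*151^1*257^1*5399^1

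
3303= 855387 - 852084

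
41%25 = 16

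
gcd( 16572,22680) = 12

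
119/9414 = 119/9414 = 0.01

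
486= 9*54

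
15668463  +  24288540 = 39957003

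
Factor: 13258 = 2^1*7^1*947^1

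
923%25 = 23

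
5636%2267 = 1102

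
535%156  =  67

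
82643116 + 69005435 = 151648551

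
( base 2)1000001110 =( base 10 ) 526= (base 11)439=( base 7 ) 1351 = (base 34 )FG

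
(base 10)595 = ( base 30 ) jp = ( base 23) 12k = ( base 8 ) 1123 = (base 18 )1F1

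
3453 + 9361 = 12814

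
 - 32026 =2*( - 16013 ) 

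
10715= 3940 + 6775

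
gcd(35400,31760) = 40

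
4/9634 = 2/4817 =0.00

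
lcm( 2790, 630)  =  19530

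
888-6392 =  - 5504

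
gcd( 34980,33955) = 5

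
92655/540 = 2059/12 =171.58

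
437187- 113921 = 323266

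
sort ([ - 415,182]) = [ - 415, 182]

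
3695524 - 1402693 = 2292831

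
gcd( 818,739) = 1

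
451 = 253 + 198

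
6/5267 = 6/5267 = 0.00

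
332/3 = 332/3 = 110.67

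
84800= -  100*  (-848)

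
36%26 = 10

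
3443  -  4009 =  - 566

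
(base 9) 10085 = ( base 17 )15g8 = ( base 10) 6638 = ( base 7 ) 25232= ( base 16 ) 19EE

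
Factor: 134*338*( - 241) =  - 2^2 * 13^2*67^1*241^1 = - 10915372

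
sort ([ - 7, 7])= [ - 7, 7]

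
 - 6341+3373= - 2968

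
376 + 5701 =6077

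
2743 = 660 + 2083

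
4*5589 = 22356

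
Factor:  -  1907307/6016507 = - 3^5*7^( - 1 )*47^1*53^( - 1) * 167^1*16217^ ( - 1)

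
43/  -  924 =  - 1 + 881/924 =-0.05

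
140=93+47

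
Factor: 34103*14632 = 498995096 = 2^3*31^1*59^1*67^1*509^1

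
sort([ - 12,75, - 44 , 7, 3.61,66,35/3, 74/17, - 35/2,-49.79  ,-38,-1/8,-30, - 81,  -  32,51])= [ - 81 ,-49.79, - 44, - 38 , - 32, - 30, - 35/2,  -  12, - 1/8, 3.61,74/17 , 7, 35/3 , 51,  66,  75] 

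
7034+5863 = 12897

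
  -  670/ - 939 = 670/939 = 0.71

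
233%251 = 233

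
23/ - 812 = - 23/812 = - 0.03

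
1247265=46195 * 27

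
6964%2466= 2032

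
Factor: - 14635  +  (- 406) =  - 15041 = - 13^2*89^1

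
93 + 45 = 138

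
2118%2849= 2118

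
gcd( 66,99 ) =33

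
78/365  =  78/365=0.21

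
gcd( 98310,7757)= 1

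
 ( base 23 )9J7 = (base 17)1103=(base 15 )1820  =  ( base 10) 5205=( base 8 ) 12125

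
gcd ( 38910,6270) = 30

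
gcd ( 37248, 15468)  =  12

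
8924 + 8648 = 17572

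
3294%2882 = 412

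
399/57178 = 399/57178 = 0.01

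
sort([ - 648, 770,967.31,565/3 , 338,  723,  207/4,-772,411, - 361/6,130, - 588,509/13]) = [ - 772, - 648, - 588,- 361/6,509/13, 207/4,130,565/3,338,411, 723,  770,967.31]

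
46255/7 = 6607+6/7  =  6607.86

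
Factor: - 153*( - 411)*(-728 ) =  - 2^3*3^3*7^1*13^1*17^1*137^1 = - 45778824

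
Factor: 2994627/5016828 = 2^( - 2 )*29^1 * 34421^1 * 418069^( - 1 ) =998209/1672276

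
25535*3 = 76605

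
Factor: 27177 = 3^1*9059^1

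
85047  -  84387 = 660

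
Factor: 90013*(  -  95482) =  - 2^1*7^2*11^1*167^1*47741^1 = - 8594621266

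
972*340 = 330480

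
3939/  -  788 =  - 5 + 1/788 = - 5.00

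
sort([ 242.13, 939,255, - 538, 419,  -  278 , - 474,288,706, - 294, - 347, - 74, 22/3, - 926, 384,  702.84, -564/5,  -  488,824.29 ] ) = [  -  926, - 538, - 488, - 474, -347, - 294, - 278,  -  564/5,-74,22/3,242.13,255,288,384,419, 702.84,706 , 824.29, 939 ]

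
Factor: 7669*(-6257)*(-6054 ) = 290500784382 = 2^1*3^1*1009^1 * 6257^1*7669^1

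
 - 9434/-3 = 9434/3 = 3144.67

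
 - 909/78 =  - 303/26 = -  11.65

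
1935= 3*645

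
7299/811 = 9 =9.00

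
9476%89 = 42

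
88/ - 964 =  - 1  +  219/241 = -  0.09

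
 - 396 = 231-627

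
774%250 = 24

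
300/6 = 50 = 50.00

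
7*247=1729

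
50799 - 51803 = - 1004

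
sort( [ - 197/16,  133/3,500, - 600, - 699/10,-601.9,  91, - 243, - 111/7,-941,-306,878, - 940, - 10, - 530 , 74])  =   [ - 941, - 940, - 601.9 ,-600, - 530, - 306, - 243, - 699/10, - 111/7, - 197/16,-10,133/3,74,91,500,878]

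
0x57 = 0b1010111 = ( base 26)39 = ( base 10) 87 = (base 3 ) 10020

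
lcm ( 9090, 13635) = 27270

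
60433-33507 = 26926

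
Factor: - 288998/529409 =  - 458/839 = - 2^1 * 229^1*839^( - 1)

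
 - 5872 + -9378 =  - 15250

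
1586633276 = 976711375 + 609921901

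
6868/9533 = 6868/9533  =  0.72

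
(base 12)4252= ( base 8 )16136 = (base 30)822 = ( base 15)2242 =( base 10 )7262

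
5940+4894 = 10834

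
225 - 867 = - 642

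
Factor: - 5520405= - 3^1*5^1 * 11^1 * 33457^1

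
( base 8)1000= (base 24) L8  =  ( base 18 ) 1a8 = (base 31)gg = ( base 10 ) 512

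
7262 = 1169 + 6093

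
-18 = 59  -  77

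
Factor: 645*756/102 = 2^1*3^3*5^1*7^1*17^( - 1 )* 43^1 = 81270/17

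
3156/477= 6 + 98/159= 6.62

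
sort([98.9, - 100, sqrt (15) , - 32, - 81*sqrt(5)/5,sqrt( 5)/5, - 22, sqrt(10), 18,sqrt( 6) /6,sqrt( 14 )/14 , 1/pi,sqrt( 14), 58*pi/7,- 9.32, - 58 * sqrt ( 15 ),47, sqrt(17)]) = [ - 58*sqrt ( 15), - 100,- 81 * sqrt(5) /5, - 32 , - 22, - 9.32,sqrt (14 ) /14, 1/pi, sqrt( 6)/6,sqrt(5) /5,  sqrt(10), sqrt ( 14) , sqrt(15 ), sqrt( 17), 18, 58 *pi/7,47, 98.9] 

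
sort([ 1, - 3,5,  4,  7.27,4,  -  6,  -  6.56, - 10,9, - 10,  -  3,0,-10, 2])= [-10,-10, - 10,-6.56,-6,- 3, - 3,  0,1 , 2,4,4,5,7.27, 9] 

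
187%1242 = 187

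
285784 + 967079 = 1252863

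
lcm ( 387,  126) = 5418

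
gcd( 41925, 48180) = 15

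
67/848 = 67/848 = 0.08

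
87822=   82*1071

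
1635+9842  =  11477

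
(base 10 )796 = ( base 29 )RD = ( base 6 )3404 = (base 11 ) 664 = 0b1100011100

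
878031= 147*5973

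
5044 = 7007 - 1963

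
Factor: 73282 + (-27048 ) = 46234 = 2^1 * 23117^1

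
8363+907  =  9270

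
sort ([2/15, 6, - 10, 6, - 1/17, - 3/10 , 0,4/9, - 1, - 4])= [-10, - 4, - 1, - 3/10, - 1/17, 0,  2/15,4/9,6,6]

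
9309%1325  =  34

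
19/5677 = 19/5677   =  0.00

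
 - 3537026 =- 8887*398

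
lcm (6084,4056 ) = 12168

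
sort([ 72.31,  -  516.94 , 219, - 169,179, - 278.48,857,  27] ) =[ - 516.94,  -  278.48, - 169 , 27, 72.31,179,219,857 ] 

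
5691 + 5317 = 11008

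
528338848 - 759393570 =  - 231054722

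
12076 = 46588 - 34512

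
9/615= 3/205 =0.01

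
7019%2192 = 443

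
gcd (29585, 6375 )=5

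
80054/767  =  104+ 22/59 = 104.37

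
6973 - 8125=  - 1152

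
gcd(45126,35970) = 654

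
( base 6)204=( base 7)136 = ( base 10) 76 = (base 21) 3d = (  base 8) 114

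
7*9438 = 66066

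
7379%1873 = 1760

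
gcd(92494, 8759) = 1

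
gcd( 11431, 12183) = 1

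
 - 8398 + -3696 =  - 12094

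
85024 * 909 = 77286816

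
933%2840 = 933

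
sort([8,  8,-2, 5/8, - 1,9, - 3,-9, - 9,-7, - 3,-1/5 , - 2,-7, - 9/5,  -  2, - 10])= [- 10,-9,- 9 , - 7 ,-7, - 3,  -  3, - 2,  -  2,-2, - 9/5, - 1, - 1/5,5/8,8,8,9 ] 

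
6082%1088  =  642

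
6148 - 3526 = 2622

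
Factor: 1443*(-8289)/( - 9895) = 11961027/9895 = 3^4 * 5^( - 1) * 13^1*37^1 * 307^1  *1979^ (  -  1 ) 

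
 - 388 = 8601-8989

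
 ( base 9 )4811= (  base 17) c64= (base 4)313312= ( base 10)3574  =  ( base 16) DF6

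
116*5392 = 625472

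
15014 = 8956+6058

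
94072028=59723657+34348371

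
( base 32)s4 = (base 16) 384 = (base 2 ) 1110000100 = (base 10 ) 900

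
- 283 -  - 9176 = 8893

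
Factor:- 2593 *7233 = - 3^1*2411^1*2593^1 =-18755169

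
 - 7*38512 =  - 269584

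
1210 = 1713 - 503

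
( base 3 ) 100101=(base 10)253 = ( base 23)B0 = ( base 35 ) 78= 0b11111101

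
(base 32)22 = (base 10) 66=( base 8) 102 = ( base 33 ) 20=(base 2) 1000010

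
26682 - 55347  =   - 28665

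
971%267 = 170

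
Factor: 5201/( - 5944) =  - 2^(  -  3)*7^1 = - 7/8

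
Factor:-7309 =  - 7309^1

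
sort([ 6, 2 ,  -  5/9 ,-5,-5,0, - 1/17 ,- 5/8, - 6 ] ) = [ - 6, - 5,-5,-5/8 ,  -  5/9,-1/17, 0,  2,6 ] 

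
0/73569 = 0 = 0.00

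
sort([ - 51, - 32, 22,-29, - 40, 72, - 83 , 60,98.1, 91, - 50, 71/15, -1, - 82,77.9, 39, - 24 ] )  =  [- 83,  -  82,-51, - 50, -40,-32, - 29, - 24, - 1,  71/15, 22,  39,60,72,  77.9 , 91, 98.1 ]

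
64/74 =32/37 =0.86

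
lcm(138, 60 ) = 1380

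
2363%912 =539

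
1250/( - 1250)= - 1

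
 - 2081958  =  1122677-3204635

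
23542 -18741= 4801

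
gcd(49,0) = 49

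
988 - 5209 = - 4221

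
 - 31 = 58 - 89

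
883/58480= 883/58480  =  0.02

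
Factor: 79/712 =2^( - 3) * 79^1* 89^ (  -  1)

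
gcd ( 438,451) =1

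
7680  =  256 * 30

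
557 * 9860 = 5492020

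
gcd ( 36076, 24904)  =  4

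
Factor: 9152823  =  3^1 * 71^1*97^1*443^1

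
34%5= 4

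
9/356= 9/356 = 0.03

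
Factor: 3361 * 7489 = 25170529= 3361^1*7489^1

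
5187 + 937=6124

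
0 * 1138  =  0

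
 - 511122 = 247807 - 758929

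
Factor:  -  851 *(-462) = 393162=2^1*3^1*7^1*11^1*23^1*37^1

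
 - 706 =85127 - 85833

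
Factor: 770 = 2^1*5^1*7^1 *11^1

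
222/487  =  222/487=0.46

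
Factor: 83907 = 3^2* 9323^1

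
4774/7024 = 2387/3512= 0.68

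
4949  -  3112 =1837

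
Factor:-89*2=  - 2^1*89^1 = - 178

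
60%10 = 0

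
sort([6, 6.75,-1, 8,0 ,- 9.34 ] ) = [ - 9.34, -1,0, 6, 6.75,8 ]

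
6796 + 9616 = 16412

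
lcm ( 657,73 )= 657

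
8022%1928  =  310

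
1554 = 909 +645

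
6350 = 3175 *2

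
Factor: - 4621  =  -4621^1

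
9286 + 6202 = 15488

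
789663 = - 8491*(-93 )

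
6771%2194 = 189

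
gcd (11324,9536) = 596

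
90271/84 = 1074+55/84 = 1074.65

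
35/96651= 35/96651 = 0.00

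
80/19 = 4 + 4/19 = 4.21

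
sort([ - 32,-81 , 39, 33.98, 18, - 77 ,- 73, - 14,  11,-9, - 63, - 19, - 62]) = [ - 81, - 77, - 73,  -  63, - 62, -32,-19,  -  14,-9,11,18,33.98, 39 ]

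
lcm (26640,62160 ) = 186480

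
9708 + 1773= 11481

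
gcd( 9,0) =9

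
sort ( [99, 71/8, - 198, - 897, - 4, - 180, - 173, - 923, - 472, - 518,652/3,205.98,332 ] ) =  [ -923 ,-897, - 518, - 472, - 198 ,- 180, - 173, - 4, 71/8, 99,205.98, 652/3, 332 ]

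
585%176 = 57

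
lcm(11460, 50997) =1019940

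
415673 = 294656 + 121017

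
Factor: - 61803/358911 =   -  109/633  =  - 3^( - 1 )*109^1*211^( - 1)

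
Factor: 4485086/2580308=2^( - 1)*61^1*97^1*379^1*645077^( - 1)  =  2242543/1290154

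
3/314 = 3/314 = 0.01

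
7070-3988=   3082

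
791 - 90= 701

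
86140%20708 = 3308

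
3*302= 906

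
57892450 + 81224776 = 139117226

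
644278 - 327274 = 317004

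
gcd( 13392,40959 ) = 27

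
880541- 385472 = 495069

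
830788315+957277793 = 1788066108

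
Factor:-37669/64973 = -43^( - 1)*139^1*271^1 * 1511^ ( -1) 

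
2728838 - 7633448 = -4904610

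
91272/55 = 1659 + 27/55= 1659.49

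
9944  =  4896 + 5048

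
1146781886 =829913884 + 316868002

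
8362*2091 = 17484942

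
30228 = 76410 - 46182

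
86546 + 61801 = 148347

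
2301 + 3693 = 5994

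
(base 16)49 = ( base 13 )58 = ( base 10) 73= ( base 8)111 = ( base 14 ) 53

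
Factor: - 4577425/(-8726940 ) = 915485/1745388 = 2^( - 2)*3^( - 4)*5^1*277^1* 661^1*5387^( - 1 )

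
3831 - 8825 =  - 4994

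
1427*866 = 1235782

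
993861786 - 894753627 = 99108159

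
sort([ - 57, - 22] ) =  [ - 57, - 22 ]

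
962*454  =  436748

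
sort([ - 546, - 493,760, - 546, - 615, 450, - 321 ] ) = [ - 615, - 546, - 546, - 493, - 321, 450,760] 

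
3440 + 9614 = 13054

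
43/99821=43/99821 = 0.00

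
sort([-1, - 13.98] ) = [ - 13.98, - 1 ] 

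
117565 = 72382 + 45183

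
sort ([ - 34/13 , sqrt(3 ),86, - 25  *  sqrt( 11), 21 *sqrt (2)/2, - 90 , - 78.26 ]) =[-90, - 25*sqrt(11 ), - 78.26, - 34/13,sqrt(3 ),21 * sqrt(2 ) /2,86 ]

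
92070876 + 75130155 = 167201031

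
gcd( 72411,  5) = 1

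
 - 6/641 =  - 6/641 = - 0.01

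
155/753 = 155/753 = 0.21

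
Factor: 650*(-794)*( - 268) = 2^4*5^2*13^1*67^1*397^1= 138314800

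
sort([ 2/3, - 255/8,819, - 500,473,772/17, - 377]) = [ - 500, - 377,-255/8,2/3, 772/17, 473,819]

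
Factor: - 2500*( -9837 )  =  2^2*3^2 * 5^4*1093^1 = 24592500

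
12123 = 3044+9079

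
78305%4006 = 2191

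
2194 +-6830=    - 4636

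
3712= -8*(- 464 ) 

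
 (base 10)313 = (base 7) 625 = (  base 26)c1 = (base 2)100111001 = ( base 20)FD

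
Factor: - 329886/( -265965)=2^1 * 3^2*5^( - 1 )*7^( - 1)*17^(-1)*  41^1= 738/595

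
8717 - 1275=7442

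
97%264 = 97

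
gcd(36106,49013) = 1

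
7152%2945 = 1262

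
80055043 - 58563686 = 21491357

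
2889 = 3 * 963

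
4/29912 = 1/7478 = 0.00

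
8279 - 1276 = 7003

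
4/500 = 1/125 = 0.01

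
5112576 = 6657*768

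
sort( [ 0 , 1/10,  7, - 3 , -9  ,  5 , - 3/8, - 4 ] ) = [-9, - 4, - 3,-3/8, 0, 1/10 , 5 , 7] 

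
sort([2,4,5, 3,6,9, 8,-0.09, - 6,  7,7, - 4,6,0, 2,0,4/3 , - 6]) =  [-6, - 6, - 4, - 0.09,0, 0, 4/3, 2,2 , 3,4,5,  6,6,7 , 7,8, 9]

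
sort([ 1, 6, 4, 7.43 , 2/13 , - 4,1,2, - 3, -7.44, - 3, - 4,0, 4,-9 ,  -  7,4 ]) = [-9, - 7.44 ,  -  7, - 4, - 4, - 3, - 3,0,  2/13  ,  1,1,2,  4,4,4,6,7.43 ] 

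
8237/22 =374+9/22 = 374.41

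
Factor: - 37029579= -3^1*43^1*151^1*1901^1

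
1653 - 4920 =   -  3267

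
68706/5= 68706/5 = 13741.20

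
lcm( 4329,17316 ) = 17316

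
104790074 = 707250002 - 602459928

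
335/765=67/153 = 0.44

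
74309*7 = 520163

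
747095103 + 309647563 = 1056742666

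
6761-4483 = 2278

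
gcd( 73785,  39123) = 3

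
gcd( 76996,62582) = 2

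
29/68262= 29/68262 = 0.00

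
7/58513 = 1/8359=0.00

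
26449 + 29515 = 55964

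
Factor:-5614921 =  - 13^1*23^1*89^1*211^1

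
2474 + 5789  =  8263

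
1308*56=73248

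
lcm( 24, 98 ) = 1176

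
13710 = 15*914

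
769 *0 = 0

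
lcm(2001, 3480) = 80040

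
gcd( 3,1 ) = 1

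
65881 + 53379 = 119260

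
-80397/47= -80397/47 = - 1710.57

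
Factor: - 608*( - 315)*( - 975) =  - 2^5*3^3 * 5^3*7^1*13^1*19^1=- 186732000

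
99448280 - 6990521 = 92457759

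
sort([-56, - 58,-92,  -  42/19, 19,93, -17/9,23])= [ - 92,-58,  -  56,-42/19, - 17/9, 19, 23, 93 ] 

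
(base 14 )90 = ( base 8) 176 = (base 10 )126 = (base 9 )150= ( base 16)7e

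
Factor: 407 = 11^1 * 37^1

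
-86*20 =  - 1720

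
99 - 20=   79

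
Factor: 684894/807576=709/836 = 2^( - 2 )*11^ (  -  1) *19^(- 1 )*709^1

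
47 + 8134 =8181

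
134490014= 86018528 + 48471486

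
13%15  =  13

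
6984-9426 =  - 2442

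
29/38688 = 29/38688 =0.00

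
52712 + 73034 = 125746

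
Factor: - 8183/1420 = - 2^( - 2)*5^( -1)*7^2*71^(-1)*167^1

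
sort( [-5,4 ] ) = [- 5, 4]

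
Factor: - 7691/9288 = -2^( - 3) * 3^( - 3)*43^( - 1 )*7691^1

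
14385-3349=11036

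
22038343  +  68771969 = 90810312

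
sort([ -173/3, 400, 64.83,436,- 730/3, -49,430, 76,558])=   [ - 730/3, - 173/3, - 49, 64.83,76,  400, 430,436,558]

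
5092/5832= 1273/1458 =0.87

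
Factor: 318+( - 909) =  - 591 = -  3^1 * 197^1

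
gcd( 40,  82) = 2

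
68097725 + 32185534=100283259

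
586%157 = 115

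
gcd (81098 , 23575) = 943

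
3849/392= 9+321/392 =9.82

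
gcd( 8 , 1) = 1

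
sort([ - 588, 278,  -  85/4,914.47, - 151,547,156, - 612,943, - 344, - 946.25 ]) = [ - 946.25, - 612, - 588,  -  344,- 151, - 85/4,156,  278,547,914.47,943] 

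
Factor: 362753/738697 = 41^(-1 )* 43^ (-1) * 419^ ( - 1) * 362753^1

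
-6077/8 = -6077/8 = - 759.62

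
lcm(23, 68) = 1564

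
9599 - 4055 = 5544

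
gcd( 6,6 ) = 6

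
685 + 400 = 1085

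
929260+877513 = 1806773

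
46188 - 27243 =18945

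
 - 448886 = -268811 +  - 180075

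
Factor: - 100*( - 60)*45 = 270000  =  2^4*3^3*5^4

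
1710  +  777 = 2487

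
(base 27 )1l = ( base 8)60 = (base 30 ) 1i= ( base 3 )1210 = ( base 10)48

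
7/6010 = 7/6010 = 0.00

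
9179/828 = 11 + 71/828 = 11.09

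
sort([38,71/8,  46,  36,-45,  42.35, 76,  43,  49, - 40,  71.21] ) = [ -45, - 40, 71/8, 36  ,  38,42.35,43, 46, 49, 71.21,  76 ]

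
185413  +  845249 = 1030662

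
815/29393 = 815/29393=0.03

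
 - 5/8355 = - 1 + 1670/1671 = - 0.00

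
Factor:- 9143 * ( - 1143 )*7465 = 3^2*5^1*41^1* 127^1*223^1*1493^1 = 78012601785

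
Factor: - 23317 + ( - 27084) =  - 13^1 * 3877^1 = - 50401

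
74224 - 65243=8981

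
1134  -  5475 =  - 4341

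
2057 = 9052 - 6995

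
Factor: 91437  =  3^1 * 29^1*1051^1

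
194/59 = 3 + 17/59 =3.29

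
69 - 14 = 55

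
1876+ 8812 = 10688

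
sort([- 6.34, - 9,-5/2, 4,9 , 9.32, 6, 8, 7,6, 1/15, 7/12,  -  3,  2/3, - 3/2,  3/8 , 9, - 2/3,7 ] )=[ - 9,  -  6.34, - 3,-5/2, - 3/2,  -  2/3, 1/15,3/8,7/12, 2/3, 4, 6 , 6,7, 7, 8 , 9, 9, 9.32 ] 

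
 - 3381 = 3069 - 6450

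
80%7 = 3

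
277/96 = 2 + 85/96= 2.89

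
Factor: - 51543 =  - 3^3*23^1*83^1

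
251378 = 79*3182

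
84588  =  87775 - 3187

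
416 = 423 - 7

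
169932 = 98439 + 71493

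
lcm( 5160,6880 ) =20640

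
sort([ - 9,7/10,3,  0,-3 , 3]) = [ - 9, - 3,0,  7/10,3, 3 ]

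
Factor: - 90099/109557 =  - 213/259 = - 3^1*7^( - 1)*37^( - 1 )*71^1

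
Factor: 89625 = 3^1*5^3*239^1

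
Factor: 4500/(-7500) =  - 3^1 * 5^ ( - 1)=-3/5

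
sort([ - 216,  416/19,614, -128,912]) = [  -  216, - 128,416/19,614,912]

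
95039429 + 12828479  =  107867908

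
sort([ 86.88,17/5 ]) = [ 17/5,86.88 ] 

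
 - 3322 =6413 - 9735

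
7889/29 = 7889/29 = 272.03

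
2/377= 2/377 = 0.01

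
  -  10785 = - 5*2157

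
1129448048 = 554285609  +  575162439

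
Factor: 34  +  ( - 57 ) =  - 23 =- 23^1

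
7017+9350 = 16367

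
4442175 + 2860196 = 7302371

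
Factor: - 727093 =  - 271^1 * 2683^1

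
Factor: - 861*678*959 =-559823922 = -  2^1*3^2 * 7^2*41^1 * 113^1*137^1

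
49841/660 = 75 + 31/60 = 75.52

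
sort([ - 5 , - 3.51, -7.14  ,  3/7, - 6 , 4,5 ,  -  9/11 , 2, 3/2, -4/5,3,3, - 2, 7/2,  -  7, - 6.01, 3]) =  [ - 7.14, - 7, - 6.01, - 6, -5, - 3.51,- 2, - 9/11, - 4/5,3/7,3/2,2,3, 3,3,7/2,4, 5]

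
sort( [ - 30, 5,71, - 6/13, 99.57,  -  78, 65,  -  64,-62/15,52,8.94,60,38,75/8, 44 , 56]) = [ - 78,  -  64, - 30,-62/15 ,-6/13, 5,8.94, 75/8,38, 44, 52, 56,60,65, 71,  99.57] 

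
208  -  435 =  - 227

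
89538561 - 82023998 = 7514563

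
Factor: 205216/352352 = 7^( - 1 )*13^( - 1 )*53^1 = 53/91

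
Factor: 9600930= 2^1*  3^7*5^1*439^1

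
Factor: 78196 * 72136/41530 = 2820373328/20765 = 2^4*5^( - 1)*71^1 * 113^1*127^1*173^1*4153^(-1)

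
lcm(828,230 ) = 4140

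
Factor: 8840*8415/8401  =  2^3*3^2 * 5^2*11^1 * 13^1* 17^2*31^( - 1)*271^(  -  1)=74388600/8401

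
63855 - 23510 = 40345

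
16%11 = 5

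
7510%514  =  314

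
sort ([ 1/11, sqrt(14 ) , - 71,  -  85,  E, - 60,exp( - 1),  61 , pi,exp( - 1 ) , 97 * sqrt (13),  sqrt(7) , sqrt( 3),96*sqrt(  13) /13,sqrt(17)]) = [ - 85 , - 71,-60,  1/11,exp( - 1 ) , exp(  -  1 ),  sqrt(3), sqrt(7),E, pi, sqrt(14 ) , sqrt(17), 96 * sqrt(13 )/13  ,  61,97 * sqrt( 13)]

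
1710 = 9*190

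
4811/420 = 11 + 191/420= 11.45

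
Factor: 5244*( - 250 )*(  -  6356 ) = 8332716000 = 2^5*3^1*5^3*7^1*19^1*23^1*227^1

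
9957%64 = 37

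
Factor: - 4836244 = -2^2*7^1*83^1*2081^1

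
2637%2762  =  2637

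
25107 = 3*8369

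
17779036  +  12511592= 30290628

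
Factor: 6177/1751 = 3^1*17^(  -  1) * 29^1*71^1*103^( - 1)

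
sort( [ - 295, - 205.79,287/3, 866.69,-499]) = [ - 499 , - 295,  -  205.79 , 287/3,  866.69]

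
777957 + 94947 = 872904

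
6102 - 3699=2403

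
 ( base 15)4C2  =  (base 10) 1082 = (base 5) 13312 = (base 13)653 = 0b10000111010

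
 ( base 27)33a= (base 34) 1X0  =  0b100011100110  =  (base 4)203212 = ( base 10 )2278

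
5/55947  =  5/55947  =  0.00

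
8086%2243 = 1357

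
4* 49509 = 198036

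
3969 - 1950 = 2019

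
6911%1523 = 819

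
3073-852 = 2221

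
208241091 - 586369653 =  - 378128562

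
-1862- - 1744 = -118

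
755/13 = 58 + 1/13  =  58.08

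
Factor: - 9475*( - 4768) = 45176800=2^5  *5^2 * 149^1 * 379^1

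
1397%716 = 681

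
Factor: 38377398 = 2^1 * 3^1 * 17^1 * 251^1*1499^1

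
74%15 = 14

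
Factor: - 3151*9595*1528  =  -2^3*5^1 * 19^1*23^1*101^1*137^1*191^1= - 46197315160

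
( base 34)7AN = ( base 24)EG7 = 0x2107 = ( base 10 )8455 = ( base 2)10000100000111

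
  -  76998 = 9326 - 86324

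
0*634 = 0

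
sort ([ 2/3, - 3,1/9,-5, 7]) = [ - 5,-3, 1/9,2/3,7] 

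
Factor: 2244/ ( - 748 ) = -3^1=- 3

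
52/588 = 13/147 = 0.09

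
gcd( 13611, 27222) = 13611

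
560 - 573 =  - 13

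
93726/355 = 93726/355 = 264.02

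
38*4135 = 157130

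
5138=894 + 4244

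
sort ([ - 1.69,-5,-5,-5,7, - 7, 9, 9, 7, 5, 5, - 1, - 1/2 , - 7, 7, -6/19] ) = [ - 7, - 7, - 5,-5, - 5,- 1.69, - 1, - 1/2, - 6/19,  5, 5, 7, 7,  7  ,  9, 9 ]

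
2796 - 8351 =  - 5555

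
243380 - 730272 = -486892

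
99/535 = 99/535 = 0.19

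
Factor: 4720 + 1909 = 6629= 7^1*947^1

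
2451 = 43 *57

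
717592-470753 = 246839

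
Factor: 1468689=3^1*79^1*6197^1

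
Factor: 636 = 2^2*3^1* 53^1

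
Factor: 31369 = 13^1*19^1*127^1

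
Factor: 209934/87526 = 3^2*109^1*409^(- 1) = 981/409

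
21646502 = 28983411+-7336909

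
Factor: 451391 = 31^1*14561^1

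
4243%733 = 578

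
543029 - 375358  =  167671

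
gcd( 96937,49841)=1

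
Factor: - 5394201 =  - 3^1*89^2 * 227^1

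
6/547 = 6/547 = 0.01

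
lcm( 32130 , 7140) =64260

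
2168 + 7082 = 9250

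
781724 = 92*8497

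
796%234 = 94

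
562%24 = 10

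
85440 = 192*445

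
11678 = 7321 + 4357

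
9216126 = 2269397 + 6946729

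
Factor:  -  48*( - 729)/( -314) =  - 2^3*3^7  *157^(-1 )=-17496/157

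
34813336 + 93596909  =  128410245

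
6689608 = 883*7576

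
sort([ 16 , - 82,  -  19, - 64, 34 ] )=[ - 82, - 64 , - 19, 16, 34]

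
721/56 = 103/8 = 12.88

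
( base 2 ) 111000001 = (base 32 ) E1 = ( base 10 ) 449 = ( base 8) 701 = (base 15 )1EE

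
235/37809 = 235/37809  =  0.01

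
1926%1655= 271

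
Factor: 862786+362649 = 5^1*245087^1 = 1225435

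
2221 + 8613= 10834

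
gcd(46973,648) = 1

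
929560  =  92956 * 10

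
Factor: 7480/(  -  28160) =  -2^(-6 )*17^1 =- 17/64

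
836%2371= 836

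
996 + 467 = 1463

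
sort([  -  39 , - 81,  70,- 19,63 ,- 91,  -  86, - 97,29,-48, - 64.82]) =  [  -  97, - 91,-86, - 81, - 64.82, - 48, -39 ,-19,29,63,70]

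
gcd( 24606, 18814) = 2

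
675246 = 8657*78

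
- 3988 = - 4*997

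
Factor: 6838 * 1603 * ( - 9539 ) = - 2^1* 7^1 * 13^1*229^1*263^1 * 9539^1 = - 104559974246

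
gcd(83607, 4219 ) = 1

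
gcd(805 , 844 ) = 1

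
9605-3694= 5911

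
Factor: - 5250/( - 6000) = 2^ ( - 3)*7^1 = 7/8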